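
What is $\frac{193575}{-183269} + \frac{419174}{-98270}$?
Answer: $- \frac{47922107528}{9004922315} \approx -5.3218$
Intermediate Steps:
$\frac{193575}{-183269} + \frac{419174}{-98270} = 193575 \left(- \frac{1}{183269}\right) + 419174 \left(- \frac{1}{98270}\right) = - \frac{193575}{183269} - \frac{209587}{49135} = - \frac{47922107528}{9004922315}$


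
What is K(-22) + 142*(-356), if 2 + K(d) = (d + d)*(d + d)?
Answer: -48618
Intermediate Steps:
K(d) = -2 + 4*d² (K(d) = -2 + (d + d)*(d + d) = -2 + (2*d)*(2*d) = -2 + 4*d²)
K(-22) + 142*(-356) = (-2 + 4*(-22)²) + 142*(-356) = (-2 + 4*484) - 50552 = (-2 + 1936) - 50552 = 1934 - 50552 = -48618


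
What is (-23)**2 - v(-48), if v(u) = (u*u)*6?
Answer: -13295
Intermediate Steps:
v(u) = 6*u**2 (v(u) = u**2*6 = 6*u**2)
(-23)**2 - v(-48) = (-23)**2 - 6*(-48)**2 = 529 - 6*2304 = 529 - 1*13824 = 529 - 13824 = -13295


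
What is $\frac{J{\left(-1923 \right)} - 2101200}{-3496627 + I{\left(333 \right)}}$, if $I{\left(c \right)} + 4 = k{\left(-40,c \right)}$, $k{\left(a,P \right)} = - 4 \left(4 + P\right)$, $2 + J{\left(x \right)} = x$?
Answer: $\frac{2103125}{3497979} \approx 0.60124$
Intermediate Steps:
$J{\left(x \right)} = -2 + x$
$k{\left(a,P \right)} = -16 - 4 P$
$I{\left(c \right)} = -20 - 4 c$ ($I{\left(c \right)} = -4 - \left(16 + 4 c\right) = -20 - 4 c$)
$\frac{J{\left(-1923 \right)} - 2101200}{-3496627 + I{\left(333 \right)}} = \frac{\left(-2 - 1923\right) - 2101200}{-3496627 - 1352} = \frac{-1925 - 2101200}{-3496627 - 1352} = - \frac{2103125}{-3496627 - 1352} = - \frac{2103125}{-3497979} = \left(-2103125\right) \left(- \frac{1}{3497979}\right) = \frac{2103125}{3497979}$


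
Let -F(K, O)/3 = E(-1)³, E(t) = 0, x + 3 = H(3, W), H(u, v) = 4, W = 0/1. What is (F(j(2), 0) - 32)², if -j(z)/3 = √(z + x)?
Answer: 1024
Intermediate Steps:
W = 0 (W = 0*1 = 0)
x = 1 (x = -3 + 4 = 1)
j(z) = -3*√(1 + z) (j(z) = -3*√(z + 1) = -3*√(1 + z))
F(K, O) = 0 (F(K, O) = -3*0³ = -3*0 = 0)
(F(j(2), 0) - 32)² = (0 - 32)² = (-32)² = 1024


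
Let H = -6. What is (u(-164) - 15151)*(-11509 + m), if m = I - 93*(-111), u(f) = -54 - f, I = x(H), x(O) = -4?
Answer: 17898790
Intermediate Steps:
I = -4
m = 10319 (m = -4 - 93*(-111) = -4 + 10323 = 10319)
(u(-164) - 15151)*(-11509 + m) = ((-54 - 1*(-164)) - 15151)*(-11509 + 10319) = ((-54 + 164) - 15151)*(-1190) = (110 - 15151)*(-1190) = -15041*(-1190) = 17898790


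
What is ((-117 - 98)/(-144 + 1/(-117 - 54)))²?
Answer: 54066609/24255625 ≈ 2.2290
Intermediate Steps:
((-117 - 98)/(-144 + 1/(-117 - 54)))² = (-215/(-144 + 1/(-171)))² = (-215/(-144 - 1/171))² = (-215/(-24625/171))² = (-215*(-171/24625))² = (7353/4925)² = 54066609/24255625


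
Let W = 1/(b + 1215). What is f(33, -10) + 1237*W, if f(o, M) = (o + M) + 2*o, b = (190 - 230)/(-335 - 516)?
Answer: 93079132/1034005 ≈ 90.018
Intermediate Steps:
b = 40/851 (b = -40/(-851) = -40*(-1/851) = 40/851 ≈ 0.047004)
f(o, M) = M + 3*o (f(o, M) = (M + o) + 2*o = M + 3*o)
W = 851/1034005 (W = 1/(40/851 + 1215) = 1/(1034005/851) = 851/1034005 ≈ 0.00082301)
f(33, -10) + 1237*W = (-10 + 3*33) + 1237*(851/1034005) = (-10 + 99) + 1052687/1034005 = 89 + 1052687/1034005 = 93079132/1034005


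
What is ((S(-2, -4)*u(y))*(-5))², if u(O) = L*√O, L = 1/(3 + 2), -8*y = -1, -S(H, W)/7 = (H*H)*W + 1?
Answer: 11025/8 ≈ 1378.1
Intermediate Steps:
S(H, W) = -7 - 7*W*H² (S(H, W) = -7*((H*H)*W + 1) = -7*(H²*W + 1) = -7*(W*H² + 1) = -7*(1 + W*H²) = -7 - 7*W*H²)
y = ⅛ (y = -⅛*(-1) = ⅛ ≈ 0.12500)
L = ⅕ (L = 1/5 = ⅕ ≈ 0.20000)
u(O) = √O/5
((S(-2, -4)*u(y))*(-5))² = (((-7 - 7*(-4)*(-2)²)*(√(⅛)/5))*(-5))² = (((-7 - 7*(-4)*4)*((√2/4)/5))*(-5))² = (((-7 + 112)*(√2/20))*(-5))² = ((105*(√2/20))*(-5))² = ((21*√2/4)*(-5))² = (-105*√2/4)² = 11025/8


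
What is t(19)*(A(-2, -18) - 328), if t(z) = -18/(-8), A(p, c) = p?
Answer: -1485/2 ≈ -742.50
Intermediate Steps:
t(z) = 9/4 (t(z) = -18*(-1/8) = 9/4)
t(19)*(A(-2, -18) - 328) = 9*(-2 - 328)/4 = (9/4)*(-330) = -1485/2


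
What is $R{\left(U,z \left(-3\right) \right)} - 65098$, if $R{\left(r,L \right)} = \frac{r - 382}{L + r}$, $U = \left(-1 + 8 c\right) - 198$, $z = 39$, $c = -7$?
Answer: $- \frac{24215819}{372} \approx -65096.0$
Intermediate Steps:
$U = -255$ ($U = \left(-1 + 8 \left(-7\right)\right) - 198 = \left(-1 - 56\right) - 198 = -57 - 198 = -255$)
$R{\left(r,L \right)} = \frac{-382 + r}{L + r}$
$R{\left(U,z \left(-3\right) \right)} - 65098 = \frac{-382 - 255}{39 \left(-3\right) - 255} - 65098 = \frac{1}{-117 - 255} \left(-637\right) - 65098 = \frac{1}{-372} \left(-637\right) - 65098 = \left(- \frac{1}{372}\right) \left(-637\right) - 65098 = \frac{637}{372} - 65098 = - \frac{24215819}{372}$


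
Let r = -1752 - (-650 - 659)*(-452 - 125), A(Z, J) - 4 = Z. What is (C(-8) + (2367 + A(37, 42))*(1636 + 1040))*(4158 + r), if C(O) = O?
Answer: -4851453250600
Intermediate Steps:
A(Z, J) = 4 + Z
r = -757045 (r = -1752 - (-1309)*(-577) = -1752 - 1*755293 = -1752 - 755293 = -757045)
(C(-8) + (2367 + A(37, 42))*(1636 + 1040))*(4158 + r) = (-8 + (2367 + (4 + 37))*(1636 + 1040))*(4158 - 757045) = (-8 + (2367 + 41)*2676)*(-752887) = (-8 + 2408*2676)*(-752887) = (-8 + 6443808)*(-752887) = 6443800*(-752887) = -4851453250600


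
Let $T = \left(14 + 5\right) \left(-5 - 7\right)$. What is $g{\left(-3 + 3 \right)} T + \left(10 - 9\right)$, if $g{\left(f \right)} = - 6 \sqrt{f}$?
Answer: $1$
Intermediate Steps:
$T = -228$ ($T = 19 \left(-12\right) = -228$)
$g{\left(-3 + 3 \right)} T + \left(10 - 9\right) = - 6 \sqrt{-3 + 3} \left(-228\right) + \left(10 - 9\right) = - 6 \sqrt{0} \left(-228\right) + \left(10 - 9\right) = \left(-6\right) 0 \left(-228\right) + 1 = 0 \left(-228\right) + 1 = 0 + 1 = 1$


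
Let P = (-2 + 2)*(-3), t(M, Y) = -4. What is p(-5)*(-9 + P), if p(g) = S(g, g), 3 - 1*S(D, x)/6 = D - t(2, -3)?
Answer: -216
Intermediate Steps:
S(D, x) = -6 - 6*D (S(D, x) = 18 - 6*(D - 1*(-4)) = 18 - 6*(D + 4) = 18 - 6*(4 + D) = 18 + (-24 - 6*D) = -6 - 6*D)
p(g) = -6 - 6*g
P = 0 (P = 0*(-3) = 0)
p(-5)*(-9 + P) = (-6 - 6*(-5))*(-9 + 0) = (-6 + 30)*(-9) = 24*(-9) = -216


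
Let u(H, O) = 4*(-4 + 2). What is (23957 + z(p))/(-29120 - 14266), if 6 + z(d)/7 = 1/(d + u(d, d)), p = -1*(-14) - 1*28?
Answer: -526123/954492 ≈ -0.55121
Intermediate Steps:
u(H, O) = -8 (u(H, O) = 4*(-2) = -8)
p = -14 (p = 14 - 28 = -14)
z(d) = -42 + 7/(-8 + d) (z(d) = -42 + 7/(d - 8) = -42 + 7/(-8 + d))
(23957 + z(p))/(-29120 - 14266) = (23957 + 7*(49 - 6*(-14))/(-8 - 14))/(-29120 - 14266) = (23957 + 7*(49 + 84)/(-22))/(-43386) = (23957 + 7*(-1/22)*133)*(-1/43386) = (23957 - 931/22)*(-1/43386) = (526123/22)*(-1/43386) = -526123/954492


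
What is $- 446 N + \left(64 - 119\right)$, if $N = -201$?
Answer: $89591$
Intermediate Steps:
$- 446 N + \left(64 - 119\right) = \left(-446\right) \left(-201\right) + \left(64 - 119\right) = 89646 - 55 = 89591$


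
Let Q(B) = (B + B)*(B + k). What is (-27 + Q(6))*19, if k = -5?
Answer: -285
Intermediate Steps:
Q(B) = 2*B*(-5 + B) (Q(B) = (B + B)*(B - 5) = (2*B)*(-5 + B) = 2*B*(-5 + B))
(-27 + Q(6))*19 = (-27 + 2*6*(-5 + 6))*19 = (-27 + 2*6*1)*19 = (-27 + 12)*19 = -15*19 = -285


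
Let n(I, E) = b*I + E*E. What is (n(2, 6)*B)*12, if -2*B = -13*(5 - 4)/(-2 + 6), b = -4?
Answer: 546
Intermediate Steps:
B = 13/8 (B = -(-13)/(2*((-2 + 6)/(5 - 4))) = -(-13)/(2*(4/1)) = -(-13)/(2*(4*1)) = -(-13)/(2*4) = -1/2*(-13/4) = 13/8 ≈ 1.6250)
n(I, E) = E**2 - 4*I (n(I, E) = -4*I + E*E = -4*I + E**2 = E**2 - 4*I)
(n(2, 6)*B)*12 = ((6**2 - 4*2)*(13/8))*12 = ((36 - 8)*(13/8))*12 = (28*(13/8))*12 = (91/2)*12 = 546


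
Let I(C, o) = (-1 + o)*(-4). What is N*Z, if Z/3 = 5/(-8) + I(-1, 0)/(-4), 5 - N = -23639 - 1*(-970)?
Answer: -442143/4 ≈ -1.1054e+5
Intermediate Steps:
I(C, o) = 4 - 4*o
N = 22674 (N = 5 - (-23639 - 1*(-970)) = 5 - (-23639 + 970) = 5 - 1*(-22669) = 5 + 22669 = 22674)
Z = -39/8 (Z = 3*(5/(-8) + (4 - 4*0)/(-4)) = 3*(5*(-1/8) + (4 + 0)*(-1/4)) = 3*(-5/8 + 4*(-1/4)) = 3*(-5/8 - 1) = 3*(-13/8) = -39/8 ≈ -4.8750)
N*Z = 22674*(-39/8) = -442143/4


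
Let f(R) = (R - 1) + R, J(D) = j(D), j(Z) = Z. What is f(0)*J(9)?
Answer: -9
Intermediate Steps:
J(D) = D
f(R) = -1 + 2*R (f(R) = (-1 + R) + R = -1 + 2*R)
f(0)*J(9) = (-1 + 2*0)*9 = (-1 + 0)*9 = -1*9 = -9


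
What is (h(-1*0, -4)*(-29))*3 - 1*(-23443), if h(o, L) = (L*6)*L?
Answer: 15091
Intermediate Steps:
h(o, L) = 6*L**2 (h(o, L) = (6*L)*L = 6*L**2)
(h(-1*0, -4)*(-29))*3 - 1*(-23443) = ((6*(-4)**2)*(-29))*3 - 1*(-23443) = ((6*16)*(-29))*3 + 23443 = (96*(-29))*3 + 23443 = -2784*3 + 23443 = -8352 + 23443 = 15091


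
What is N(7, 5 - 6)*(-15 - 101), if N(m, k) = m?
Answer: -812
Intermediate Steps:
N(7, 5 - 6)*(-15 - 101) = 7*(-15 - 101) = 7*(-116) = -812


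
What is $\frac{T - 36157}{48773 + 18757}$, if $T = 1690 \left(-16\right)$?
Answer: $- \frac{63197}{67530} \approx -0.93584$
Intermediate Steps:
$T = -27040$
$\frac{T - 36157}{48773 + 18757} = \frac{-27040 - 36157}{48773 + 18757} = - \frac{63197}{67530}$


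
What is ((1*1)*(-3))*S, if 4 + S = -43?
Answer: 141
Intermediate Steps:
S = -47 (S = -4 - 43 = -47)
((1*1)*(-3))*S = ((1*1)*(-3))*(-47) = (1*(-3))*(-47) = -3*(-47) = 141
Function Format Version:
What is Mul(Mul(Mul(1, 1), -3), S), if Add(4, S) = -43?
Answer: 141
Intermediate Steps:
S = -47 (S = Add(-4, -43) = -47)
Mul(Mul(Mul(1, 1), -3), S) = Mul(Mul(Mul(1, 1), -3), -47) = Mul(Mul(1, -3), -47) = Mul(-3, -47) = 141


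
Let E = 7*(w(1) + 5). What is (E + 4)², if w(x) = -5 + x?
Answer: 121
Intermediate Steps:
E = 7 (E = 7*((-5 + 1) + 5) = 7*(-4 + 5) = 7*1 = 7)
(E + 4)² = (7 + 4)² = 11² = 121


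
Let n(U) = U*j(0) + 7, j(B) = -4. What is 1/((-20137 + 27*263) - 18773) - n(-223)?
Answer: -28596292/31809 ≈ -899.00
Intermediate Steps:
n(U) = 7 - 4*U (n(U) = U*(-4) + 7 = -4*U + 7 = 7 - 4*U)
1/((-20137 + 27*263) - 18773) - n(-223) = 1/((-20137 + 27*263) - 18773) - (7 - 4*(-223)) = 1/((-20137 + 7101) - 18773) - (7 + 892) = 1/(-13036 - 18773) - 1*899 = 1/(-31809) - 899 = -1/31809 - 899 = -28596292/31809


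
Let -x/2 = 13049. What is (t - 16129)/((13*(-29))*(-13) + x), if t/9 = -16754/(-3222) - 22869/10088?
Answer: 29077308791/38276525144 ≈ 0.75966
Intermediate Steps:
x = -26098 (x = -2*13049 = -26098)
t = 47665217/1805752 (t = 9*(-16754/(-3222) - 22869/10088) = 9*(-16754*(-1/3222) - 22869*1/10088) = 9*(8377/1611 - 22869/10088) = 9*(47665217/16251768) = 47665217/1805752 ≈ 26.396)
(t - 16129)/((13*(-29))*(-13) + x) = (47665217/1805752 - 16129)/((13*(-29))*(-13) - 26098) = -29077308791/(1805752*(-377*(-13) - 26098)) = -29077308791/(1805752*(4901 - 26098)) = -29077308791/1805752/(-21197) = -29077308791/1805752*(-1/21197) = 29077308791/38276525144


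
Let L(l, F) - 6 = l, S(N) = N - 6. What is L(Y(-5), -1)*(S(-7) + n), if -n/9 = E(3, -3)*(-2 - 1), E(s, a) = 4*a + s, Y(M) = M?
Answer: -256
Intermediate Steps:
E(s, a) = s + 4*a
S(N) = -6 + N
L(l, F) = 6 + l
n = -243 (n = -9*(3 + 4*(-3))*(-2 - 1) = -9*(3 - 12)*(-3) = -(-81)*(-3) = -9*27 = -243)
L(Y(-5), -1)*(S(-7) + n) = (6 - 5)*((-6 - 7) - 243) = 1*(-13 - 243) = 1*(-256) = -256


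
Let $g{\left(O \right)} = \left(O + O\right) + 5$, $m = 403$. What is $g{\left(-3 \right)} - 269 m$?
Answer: $-108408$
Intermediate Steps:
$g{\left(O \right)} = 5 + 2 O$ ($g{\left(O \right)} = 2 O + 5 = 5 + 2 O$)
$g{\left(-3 \right)} - 269 m = \left(5 + 2 \left(-3\right)\right) - 108407 = \left(5 - 6\right) - 108407 = -1 - 108407 = -108408$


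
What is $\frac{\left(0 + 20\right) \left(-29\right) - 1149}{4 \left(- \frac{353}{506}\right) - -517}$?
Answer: $- \frac{62491}{18585} \approx -3.3624$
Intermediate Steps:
$\frac{\left(0 + 20\right) \left(-29\right) - 1149}{4 \left(- \frac{353}{506}\right) - -517} = \frac{20 \left(-29\right) - 1149}{4 \left(\left(-353\right) \frac{1}{506}\right) + \left(-8 + 525\right)} = \frac{-580 - 1149}{4 \left(- \frac{353}{506}\right) + 517} = - \frac{1729}{- \frac{706}{253} + 517} = - \frac{1729}{\frac{130095}{253}} = \left(-1729\right) \frac{253}{130095} = - \frac{62491}{18585}$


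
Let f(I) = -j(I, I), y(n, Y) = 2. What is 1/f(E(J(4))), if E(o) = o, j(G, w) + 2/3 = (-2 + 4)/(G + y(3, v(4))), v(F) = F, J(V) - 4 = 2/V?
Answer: 39/14 ≈ 2.7857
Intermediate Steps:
J(V) = 4 + 2/V
j(G, w) = -⅔ + 2/(2 + G) (j(G, w) = -⅔ + (-2 + 4)/(G + 2) = -⅔ + 2/(2 + G))
f(I) = -2*(1 - I)/(3*(2 + I))
1/f(E(J(4))) = 1/(2*(-1 + (4 + 2/4))/(3*(2 + (4 + 2/4)))) = 1/(2*(-1 + (4 + 2*(¼)))/(3*(2 + (4 + 2*(¼))))) = 1/(2*(-1 + (4 + ½))/(3*(2 + (4 + ½)))) = 1/(2*(-1 + 9/2)/(3*(2 + 9/2))) = 1/((⅔)*(7/2)/(13/2)) = 1/((⅔)*(2/13)*(7/2)) = 1/(14/39) = 39/14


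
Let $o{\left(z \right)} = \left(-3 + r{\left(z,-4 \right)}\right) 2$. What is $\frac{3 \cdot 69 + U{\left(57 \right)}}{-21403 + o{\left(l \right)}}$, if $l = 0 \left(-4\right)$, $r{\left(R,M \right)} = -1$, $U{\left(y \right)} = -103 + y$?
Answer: $- \frac{161}{21411} \approx -0.0075195$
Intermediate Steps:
$l = 0$
$o{\left(z \right)} = -8$ ($o{\left(z \right)} = \left(-3 - 1\right) 2 = \left(-4\right) 2 = -8$)
$\frac{3 \cdot 69 + U{\left(57 \right)}}{-21403 + o{\left(l \right)}} = \frac{3 \cdot 69 + \left(-103 + 57\right)}{-21403 - 8} = \frac{207 - 46}{-21411} = 161 \left(- \frac{1}{21411}\right) = - \frac{161}{21411}$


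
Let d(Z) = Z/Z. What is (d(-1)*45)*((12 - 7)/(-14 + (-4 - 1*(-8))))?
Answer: -45/2 ≈ -22.500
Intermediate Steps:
d(Z) = 1
(d(-1)*45)*((12 - 7)/(-14 + (-4 - 1*(-8)))) = (1*45)*((12 - 7)/(-14 + (-4 - 1*(-8)))) = 45*(5/(-14 + (-4 + 8))) = 45*(5/(-14 + 4)) = 45*(5/(-10)) = 45*(5*(-1/10)) = 45*(-1/2) = -45/2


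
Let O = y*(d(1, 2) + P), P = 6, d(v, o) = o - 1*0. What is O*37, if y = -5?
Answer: -1480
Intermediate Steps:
d(v, o) = o (d(v, o) = o + 0 = o)
O = -40 (O = -5*(2 + 6) = -5*8 = -40)
O*37 = -40*37 = -1480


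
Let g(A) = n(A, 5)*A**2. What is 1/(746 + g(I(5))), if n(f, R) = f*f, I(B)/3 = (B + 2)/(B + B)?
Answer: 10000/7654481 ≈ 0.0013064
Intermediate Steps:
I(B) = 3*(2 + B)/(2*B) (I(B) = 3*((B + 2)/(B + B)) = 3*((2 + B)/((2*B))) = 3*((2 + B)*(1/(2*B))) = 3*((2 + B)/(2*B)) = 3*(2 + B)/(2*B))
n(f, R) = f**2
g(A) = A**4 (g(A) = A**2*A**2 = A**4)
1/(746 + g(I(5))) = 1/(746 + (3/2 + 3/5)**4) = 1/(746 + (21/10)**4) = 1/(746 + 194481/10000) = 1/(7654481/10000) = 10000/7654481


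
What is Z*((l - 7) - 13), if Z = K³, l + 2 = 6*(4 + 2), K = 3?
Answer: 378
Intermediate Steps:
l = 34 (l = -2 + 6*(4 + 2) = -2 + 6*6 = -2 + 36 = 34)
Z = 27 (Z = 3³ = 27)
Z*((l - 7) - 13) = 27*((34 - 7) - 13) = 27*(27 - 13) = 27*14 = 378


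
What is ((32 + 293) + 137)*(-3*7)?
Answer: -9702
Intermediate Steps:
((32 + 293) + 137)*(-3*7) = (325 + 137)*(-21) = 462*(-21) = -9702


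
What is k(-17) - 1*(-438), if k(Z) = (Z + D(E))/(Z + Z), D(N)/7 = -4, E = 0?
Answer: 14937/34 ≈ 439.32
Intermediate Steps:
D(N) = -28 (D(N) = 7*(-4) = -28)
k(Z) = (-28 + Z)/(2*Z) (k(Z) = (Z - 28)/(Z + Z) = (-28 + Z)/((2*Z)) = (-28 + Z)*(1/(2*Z)) = (-28 + Z)/(2*Z))
k(-17) - 1*(-438) = (½)*(-28 - 17)/(-17) - 1*(-438) = (½)*(-1/17)*(-45) + 438 = 45/34 + 438 = 14937/34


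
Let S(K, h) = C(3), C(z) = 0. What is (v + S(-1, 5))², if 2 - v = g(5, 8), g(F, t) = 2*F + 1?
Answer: 81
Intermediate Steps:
S(K, h) = 0
g(F, t) = 1 + 2*F
v = -9 (v = 2 - (1 + 2*5) = 2 - (1 + 10) = 2 - 1*11 = 2 - 11 = -9)
(v + S(-1, 5))² = (-9 + 0)² = (-9)² = 81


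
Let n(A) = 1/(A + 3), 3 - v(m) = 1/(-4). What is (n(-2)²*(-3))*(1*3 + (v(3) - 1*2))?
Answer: -51/4 ≈ -12.750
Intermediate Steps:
v(m) = 13/4 (v(m) = 3 - 1/(-4) = 3 - 1*(-¼) = 3 + ¼ = 13/4)
n(A) = 1/(3 + A)
(n(-2)²*(-3))*(1*3 + (v(3) - 1*2)) = ((1/(3 - 2))²*(-3))*(1*3 + (13/4 - 1*2)) = ((1/1)²*(-3))*(3 + (13/4 - 2)) = (1²*(-3))*(3 + 5/4) = (1*(-3))*(17/4) = -3*17/4 = -51/4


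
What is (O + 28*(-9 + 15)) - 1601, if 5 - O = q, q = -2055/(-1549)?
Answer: -2214027/1549 ≈ -1429.3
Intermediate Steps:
q = 2055/1549 (q = -2055*(-1/1549) = 2055/1549 ≈ 1.3267)
O = 5690/1549 (O = 5 - 1*2055/1549 = 5 - 2055/1549 = 5690/1549 ≈ 3.6733)
(O + 28*(-9 + 15)) - 1601 = (5690/1549 + 28*(-9 + 15)) - 1601 = (5690/1549 + 28*6) - 1601 = (5690/1549 + 168) - 1601 = 265922/1549 - 1601 = -2214027/1549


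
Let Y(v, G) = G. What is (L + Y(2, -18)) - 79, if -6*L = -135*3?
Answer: -59/2 ≈ -29.500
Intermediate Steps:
L = 135/2 (L = -(-45)*3/2 = -1/6*(-405) = 135/2 ≈ 67.500)
(L + Y(2, -18)) - 79 = (135/2 - 18) - 79 = 99/2 - 79 = -59/2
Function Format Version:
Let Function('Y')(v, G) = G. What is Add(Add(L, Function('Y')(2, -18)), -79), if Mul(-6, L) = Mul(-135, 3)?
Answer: Rational(-59, 2) ≈ -29.500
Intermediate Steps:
L = Rational(135, 2) (L = Mul(Rational(-1, 6), Mul(-135, 3)) = Mul(Rational(-1, 6), -405) = Rational(135, 2) ≈ 67.500)
Add(Add(L, Function('Y')(2, -18)), -79) = Add(Add(Rational(135, 2), -18), -79) = Add(Rational(99, 2), -79) = Rational(-59, 2)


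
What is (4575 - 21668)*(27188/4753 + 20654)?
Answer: -239779749350/679 ≈ -3.5314e+8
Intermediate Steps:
(4575 - 21668)*(27188/4753 + 20654) = -17093*(27188*(1/4753) + 20654) = -17093*(3884/679 + 20654) = -17093*14027950/679 = -239779749350/679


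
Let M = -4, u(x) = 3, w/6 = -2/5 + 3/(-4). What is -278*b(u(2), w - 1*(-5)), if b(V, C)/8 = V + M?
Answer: 2224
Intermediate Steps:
w = -69/10 (w = 6*(-2/5 + 3/(-4)) = 6*(-2*1/5 + 3*(-1/4)) = 6*(-2/5 - 3/4) = 6*(-23/20) = -69/10 ≈ -6.9000)
b(V, C) = -32 + 8*V (b(V, C) = 8*(V - 4) = 8*(-4 + V) = -32 + 8*V)
-278*b(u(2), w - 1*(-5)) = -278*(-32 + 8*3) = -278*(-32 + 24) = -278*(-8) = 2224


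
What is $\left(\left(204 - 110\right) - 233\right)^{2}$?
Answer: $19321$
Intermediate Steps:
$\left(\left(204 - 110\right) - 233\right)^{2} = \left(94 - 233\right)^{2} = \left(-139\right)^{2} = 19321$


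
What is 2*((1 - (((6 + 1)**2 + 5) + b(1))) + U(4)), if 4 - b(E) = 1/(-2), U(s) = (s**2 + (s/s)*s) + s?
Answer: -67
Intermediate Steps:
U(s) = s**2 + 2*s (U(s) = (s**2 + 1*s) + s = (s**2 + s) + s = (s + s**2) + s = s**2 + 2*s)
b(E) = 9/2 (b(E) = 4 - 1/(-2) = 4 - 1*(-1/2) = 4 + 1/2 = 9/2)
2*((1 - (((6 + 1)**2 + 5) + b(1))) + U(4)) = 2*((1 - (((6 + 1)**2 + 5) + 9/2)) + 4*(2 + 4)) = 2*((1 - ((7**2 + 5) + 9/2)) + 4*6) = 2*((1 - ((49 + 5) + 9/2)) + 24) = 2*((1 - (54 + 9/2)) + 24) = 2*((1 - 1*117/2) + 24) = 2*((1 - 117/2) + 24) = 2*(-115/2 + 24) = 2*(-67/2) = -67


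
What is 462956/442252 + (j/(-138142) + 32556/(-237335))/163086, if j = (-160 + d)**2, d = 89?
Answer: 618847289260279204999/591172227546234286260 ≈ 1.0468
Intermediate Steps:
j = 5041 (j = (-160 + 89)**2 = (-71)**2 = 5041)
462956/442252 + (j/(-138142) + 32556/(-237335))/163086 = 462956/442252 + (5041/(-138142) + 32556/(-237335))/163086 = 462956*(1/442252) + (5041*(-1/138142) + 32556*(-1/237335))*(1/163086) = 115739/110563 + (-5041/138142 - 32556/237335)*(1/163086) = 115739/110563 - 5693756687/32785931570*1/163086 = 115739/110563 - 5693756687/5346926436025020 = 618847289260279204999/591172227546234286260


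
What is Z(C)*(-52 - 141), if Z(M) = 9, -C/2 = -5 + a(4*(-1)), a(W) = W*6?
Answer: -1737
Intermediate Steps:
a(W) = 6*W
C = 58 (C = -2*(-5 + 6*(4*(-1))) = -2*(-5 + 6*(-4)) = -2*(-5 - 24) = -2*(-29) = 58)
Z(C)*(-52 - 141) = 9*(-52 - 141) = 9*(-193) = -1737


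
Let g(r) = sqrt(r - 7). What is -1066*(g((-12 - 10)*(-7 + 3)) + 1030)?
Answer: -1107574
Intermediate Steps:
g(r) = sqrt(-7 + r)
-1066*(g((-12 - 10)*(-7 + 3)) + 1030) = -1066*(sqrt(-7 + (-12 - 10)*(-7 + 3)) + 1030) = -1066*(sqrt(-7 - 22*(-4)) + 1030) = -1066*(sqrt(-7 + 88) + 1030) = -1066*(sqrt(81) + 1030) = -1066*(9 + 1030) = -1066*1039 = -1107574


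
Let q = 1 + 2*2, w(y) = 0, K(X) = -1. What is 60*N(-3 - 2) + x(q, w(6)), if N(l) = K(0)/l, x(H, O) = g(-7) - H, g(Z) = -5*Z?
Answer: 42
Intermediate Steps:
q = 5 (q = 1 + 4 = 5)
x(H, O) = 35 - H (x(H, O) = -5*(-7) - H = 35 - H)
N(l) = -1/l
60*N(-3 - 2) + x(q, w(6)) = 60*(-1/(-3 - 2)) + (35 - 1*5) = 60*(-1/(-5)) + (35 - 5) = 60*(-1*(-⅕)) + 30 = 60*(⅕) + 30 = 12 + 30 = 42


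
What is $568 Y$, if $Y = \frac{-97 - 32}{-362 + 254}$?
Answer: $\frac{6106}{9} \approx 678.44$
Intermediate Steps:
$Y = \frac{43}{36}$ ($Y = \frac{-97 - 32}{-108} = \left(-129\right) \left(- \frac{1}{108}\right) = \frac{43}{36} \approx 1.1944$)
$568 Y = 568 \cdot \frac{43}{36} = \frac{6106}{9}$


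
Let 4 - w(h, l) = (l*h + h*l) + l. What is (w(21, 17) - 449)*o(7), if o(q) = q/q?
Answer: -1176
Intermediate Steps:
w(h, l) = 4 - l - 2*h*l (w(h, l) = 4 - ((l*h + h*l) + l) = 4 - ((h*l + h*l) + l) = 4 - (2*h*l + l) = 4 - (l + 2*h*l) = 4 + (-l - 2*h*l) = 4 - l - 2*h*l)
o(q) = 1
(w(21, 17) - 449)*o(7) = ((4 - 1*17 - 2*21*17) - 449)*1 = ((4 - 17 - 714) - 449)*1 = (-727 - 449)*1 = -1176*1 = -1176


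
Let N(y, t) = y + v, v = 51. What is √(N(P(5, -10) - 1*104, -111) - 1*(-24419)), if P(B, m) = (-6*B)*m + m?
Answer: 4*√1541 ≈ 157.02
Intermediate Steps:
P(B, m) = m - 6*B*m (P(B, m) = -6*B*m + m = m - 6*B*m)
N(y, t) = 51 + y (N(y, t) = y + 51 = 51 + y)
√(N(P(5, -10) - 1*104, -111) - 1*(-24419)) = √((51 + (-10*(1 - 6*5) - 1*104)) - 1*(-24419)) = √((51 + (-10*(1 - 30) - 104)) + 24419) = √((51 + (-10*(-29) - 104)) + 24419) = √((51 + (290 - 104)) + 24419) = √((51 + 186) + 24419) = √(237 + 24419) = √24656 = 4*√1541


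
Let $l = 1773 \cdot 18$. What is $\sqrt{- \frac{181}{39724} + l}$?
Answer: $\frac{\sqrt{12590040692705}}{19862} \approx 178.64$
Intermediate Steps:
$l = 31914$
$\sqrt{- \frac{181}{39724} + l} = \sqrt{- \frac{181}{39724} + 31914} = \sqrt{\frac{1267751555}{39724}} = \frac{\sqrt{12590040692705}}{19862}$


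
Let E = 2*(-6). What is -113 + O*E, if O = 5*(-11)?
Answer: 547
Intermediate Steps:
O = -55
E = -12
-113 + O*E = -113 - 55*(-12) = -113 + 660 = 547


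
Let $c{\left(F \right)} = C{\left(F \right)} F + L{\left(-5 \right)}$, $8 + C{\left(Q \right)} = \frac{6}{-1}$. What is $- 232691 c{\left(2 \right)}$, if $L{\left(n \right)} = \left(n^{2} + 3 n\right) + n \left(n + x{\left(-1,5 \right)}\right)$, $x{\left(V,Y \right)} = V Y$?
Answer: $-7446112$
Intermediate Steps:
$C{\left(Q \right)} = -14$ ($C{\left(Q \right)} = -8 + \frac{6}{-1} = -8 + 6 \left(-1\right) = -8 - 6 = -14$)
$L{\left(n \right)} = n^{2} + 3 n + n \left(-5 + n\right)$ ($L{\left(n \right)} = \left(n^{2} + 3 n\right) + n \left(n - 5\right) = \left(n^{2} + 3 n\right) + n \left(-5 + n\right) = n^{2} + 3 n + n \left(-5 + n\right)$)
$c{\left(F \right)} = 60 - 14 F$ ($c{\left(F \right)} = - 14 F + 2 \left(-5\right) \left(-1 - 5\right) = - 14 F + 2 \left(-5\right) \left(-6\right) = - 14 F + 60 = 60 - 14 F$)
$- 232691 c{\left(2 \right)} = - 232691 \left(60 - 28\right) = \left(-232691\right) 32 = -7446112$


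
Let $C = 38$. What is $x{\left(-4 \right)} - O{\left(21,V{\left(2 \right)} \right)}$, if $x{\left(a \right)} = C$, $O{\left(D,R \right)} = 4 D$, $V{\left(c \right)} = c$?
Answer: $-46$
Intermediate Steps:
$x{\left(a \right)} = 38$
$x{\left(-4 \right)} - O{\left(21,V{\left(2 \right)} \right)} = 38 - 4 \cdot 21 = 38 - 84 = -46$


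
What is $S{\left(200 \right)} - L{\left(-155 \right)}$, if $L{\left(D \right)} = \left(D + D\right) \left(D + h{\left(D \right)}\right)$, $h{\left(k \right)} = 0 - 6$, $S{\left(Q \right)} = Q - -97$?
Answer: $-49613$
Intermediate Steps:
$S{\left(Q \right)} = 97 + Q$ ($S{\left(Q \right)} = Q + 97 = 97 + Q$)
$h{\left(k \right)} = -6$ ($h{\left(k \right)} = 0 - 6 = -6$)
$L{\left(D \right)} = 2 D \left(-6 + D\right)$ ($L{\left(D \right)} = \left(D + D\right) \left(D - 6\right) = 2 D \left(-6 + D\right)$)
$S{\left(200 \right)} - L{\left(-155 \right)} = \left(97 + 200\right) - 2 \left(-155\right) \left(-6 - 155\right) = 297 - 2 \left(-155\right) \left(-161\right) = 297 - 49910 = -49613$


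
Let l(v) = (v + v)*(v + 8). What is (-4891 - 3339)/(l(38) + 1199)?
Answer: -1646/939 ≈ -1.7529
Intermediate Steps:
l(v) = 2*v*(8 + v) (l(v) = (2*v)*(8 + v) = 2*v*(8 + v))
(-4891 - 3339)/(l(38) + 1199) = (-4891 - 3339)/(2*38*(8 + 38) + 1199) = -8230/(2*38*46 + 1199) = -8230/(3496 + 1199) = -8230/4695 = -8230*1/4695 = -1646/939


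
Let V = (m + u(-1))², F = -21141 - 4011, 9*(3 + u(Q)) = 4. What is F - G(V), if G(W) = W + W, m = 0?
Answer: -2038370/81 ≈ -25165.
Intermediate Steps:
u(Q) = -23/9 (u(Q) = -3 + (⅑)*4 = -3 + 4/9 = -23/9)
F = -25152
V = 529/81 (V = (0 - 23/9)² = (-23/9)² = 529/81 ≈ 6.5309)
G(W) = 2*W
F - G(V) = -25152 - 2*529/81 = -25152 - 1*1058/81 = -25152 - 1058/81 = -2038370/81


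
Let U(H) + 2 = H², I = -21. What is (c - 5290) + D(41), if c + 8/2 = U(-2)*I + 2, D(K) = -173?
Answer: -5507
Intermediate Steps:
U(H) = -2 + H²
c = -44 (c = -4 + ((-2 + (-2)²)*(-21) + 2) = -4 + ((-2 + 4)*(-21) + 2) = -4 + (2*(-21) + 2) = -4 + (-42 + 2) = -4 - 40 = -44)
(c - 5290) + D(41) = (-44 - 5290) - 173 = -5334 - 173 = -5507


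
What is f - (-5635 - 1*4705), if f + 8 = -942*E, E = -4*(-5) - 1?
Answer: -7566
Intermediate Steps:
E = 19 (E = 20 - 1 = 19)
f = -17906 (f = -8 - 942*19 = -8 - 17898 = -17906)
f - (-5635 - 1*4705) = -17906 - (-5635 - 1*4705) = -17906 - (-5635 - 4705) = -17906 - 1*(-10340) = -17906 + 10340 = -7566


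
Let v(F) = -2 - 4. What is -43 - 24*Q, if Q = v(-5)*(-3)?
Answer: -475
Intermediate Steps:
v(F) = -6
Q = 18 (Q = -6*(-3) = 18)
-43 - 24*Q = -43 - 24*18 = -43 - 432 = -475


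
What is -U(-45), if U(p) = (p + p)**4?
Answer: -65610000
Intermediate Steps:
U(p) = 16*p**4 (U(p) = (2*p)**4 = 16*p**4)
-U(-45) = -16*(-45)**4 = -16*4100625 = -1*65610000 = -65610000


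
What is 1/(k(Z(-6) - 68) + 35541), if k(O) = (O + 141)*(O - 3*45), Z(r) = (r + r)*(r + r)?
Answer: 1/22738 ≈ 4.3979e-5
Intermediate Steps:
Z(r) = 4*r² (Z(r) = (2*r)*(2*r) = 4*r²)
k(O) = (-135 + O)*(141 + O) (k(O) = (141 + O)*(O - 135) = (141 + O)*(-135 + O) = (-135 + O)*(141 + O))
1/(k(Z(-6) - 68) + 35541) = 1/((-19035 + (4*(-6)² - 68)² + 6*(4*(-6)² - 68)) + 35541) = 1/((-19035 + (4*36 - 68)² + 6*(4*36 - 68)) + 35541) = 1/((-19035 + (144 - 68)² + 6*(144 - 68)) + 35541) = 1/((-19035 + 76² + 6*76) + 35541) = 1/((-19035 + 5776 + 456) + 35541) = 1/(-12803 + 35541) = 1/22738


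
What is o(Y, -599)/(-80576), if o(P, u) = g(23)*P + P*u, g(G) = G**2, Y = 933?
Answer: 32655/40288 ≈ 0.81054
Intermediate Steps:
o(P, u) = 529*P + P*u (o(P, u) = 23**2*P + P*u = 529*P + P*u)
o(Y, -599)/(-80576) = (933*(529 - 599))/(-80576) = (933*(-70))*(-1/80576) = -65310*(-1/80576) = 32655/40288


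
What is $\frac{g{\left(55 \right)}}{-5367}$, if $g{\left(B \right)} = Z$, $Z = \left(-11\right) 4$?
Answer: $\frac{44}{5367} \approx 0.0081982$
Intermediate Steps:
$Z = -44$
$g{\left(B \right)} = -44$
$\frac{g{\left(55 \right)}}{-5367} = - \frac{44}{-5367} = \left(-44\right) \left(- \frac{1}{5367}\right) = \frac{44}{5367}$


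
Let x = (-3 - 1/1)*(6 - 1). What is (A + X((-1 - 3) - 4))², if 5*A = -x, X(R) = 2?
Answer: 36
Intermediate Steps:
x = -20 (x = (-3 - 1*1)*5 = (-3 - 1)*5 = -4*5 = -20)
A = 4 (A = (-1*(-20))/5 = (⅕)*20 = 4)
(A + X((-1 - 3) - 4))² = (4 + 2)² = 6² = 36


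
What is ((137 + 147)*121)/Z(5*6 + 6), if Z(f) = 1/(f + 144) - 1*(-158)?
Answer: 6185520/28441 ≈ 217.49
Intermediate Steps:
Z(f) = 158 + 1/(144 + f) (Z(f) = 1/(144 + f) + 158 = 158 + 1/(144 + f))
((137 + 147)*121)/Z(5*6 + 6) = ((137 + 147)*121)/(((22753 + 158*(5*6 + 6))/(144 + (5*6 + 6)))) = (284*121)/(((22753 + 158*(30 + 6))/(144 + (30 + 6)))) = 34364/(((22753 + 158*36)/(144 + 36))) = 34364/(((22753 + 5688)/180)) = 34364/(((1/180)*28441)) = 34364/(28441/180) = 34364*(180/28441) = 6185520/28441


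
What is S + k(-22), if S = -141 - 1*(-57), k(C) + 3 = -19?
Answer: -106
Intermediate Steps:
k(C) = -22 (k(C) = -3 - 19 = -22)
S = -84 (S = -141 + 57 = -84)
S + k(-22) = -84 - 22 = -106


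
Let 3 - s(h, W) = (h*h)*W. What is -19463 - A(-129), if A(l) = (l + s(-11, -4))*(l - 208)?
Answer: 101183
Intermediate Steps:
s(h, W) = 3 - W*h² (s(h, W) = 3 - h*h*W = 3 - h²*W = 3 - W*h²)
A(l) = (-208 + l)*(487 + l) (A(l) = (l + (3 - 1*(-4)*(-11)²))*(l - 208) = (l + (3 - 1*(-4)*121))*(-208 + l) = (l + (3 + 484))*(-208 + l) = (l + 487)*(-208 + l) = (487 + l)*(-208 + l) = (-208 + l)*(487 + l))
-19463 - A(-129) = -19463 - (-101296 + (-129)² + 279*(-129)) = -19463 - (-101296 + 16641 - 35991) = -19463 - 1*(-120646) = -19463 + 120646 = 101183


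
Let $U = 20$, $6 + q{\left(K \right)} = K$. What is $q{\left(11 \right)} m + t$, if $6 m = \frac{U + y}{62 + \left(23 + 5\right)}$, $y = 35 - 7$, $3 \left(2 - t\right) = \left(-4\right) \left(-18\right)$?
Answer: $- \frac{194}{9} \approx -21.556$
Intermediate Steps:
$q{\left(K \right)} = -6 + K$
$t = -22$ ($t = 2 - \frac{\left(-4\right) \left(-18\right)}{3} = 2 - 24 = -22$)
$y = 28$
$m = \frac{4}{45}$ ($m = \frac{\left(20 + 28\right) \frac{1}{62 + \left(23 + 5\right)}}{6} = \frac{48 \frac{1}{62 + 28}}{6} = \frac{48 \cdot \frac{1}{90}}{6} = \frac{1}{6} \cdot \frac{8}{15} = \frac{4}{45} \approx 0.088889$)
$q{\left(11 \right)} m + t = \left(-6 + 11\right) \frac{4}{45} - 22 = 5 \cdot \frac{4}{45} - 22 = \frac{4}{9} - 22 = - \frac{194}{9}$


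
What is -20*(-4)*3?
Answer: 240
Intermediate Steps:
-20*(-4)*3 = 80*3 = 240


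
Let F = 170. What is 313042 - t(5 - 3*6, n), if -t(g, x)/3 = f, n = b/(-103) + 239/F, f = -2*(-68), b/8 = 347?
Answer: 313450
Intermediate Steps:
b = 2776 (b = 8*347 = 2776)
f = 136
n = -447303/17510 (n = 2776/(-103) + 239/170 = 2776*(-1/103) + 239*(1/170) = -2776/103 + 239/170 = -447303/17510 ≈ -25.546)
t(g, x) = -408 (t(g, x) = -3*136 = -408)
313042 - t(5 - 3*6, n) = 313042 - 1*(-408) = 313042 + 408 = 313450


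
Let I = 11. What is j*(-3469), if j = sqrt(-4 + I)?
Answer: -3469*sqrt(7) ≈ -9178.1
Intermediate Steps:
j = sqrt(7) (j = sqrt(-4 + 11) = sqrt(7) ≈ 2.6458)
j*(-3469) = sqrt(7)*(-3469) = -3469*sqrt(7)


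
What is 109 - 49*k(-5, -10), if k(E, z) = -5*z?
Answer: -2341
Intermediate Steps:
109 - 49*k(-5, -10) = 109 - (-245)*(-10) = 109 - 49*50 = 109 - 2450 = -2341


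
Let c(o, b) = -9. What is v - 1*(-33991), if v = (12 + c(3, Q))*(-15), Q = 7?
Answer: 33946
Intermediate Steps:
v = -45 (v = (12 - 9)*(-15) = 3*(-15) = -45)
v - 1*(-33991) = -45 - 1*(-33991) = -45 + 33991 = 33946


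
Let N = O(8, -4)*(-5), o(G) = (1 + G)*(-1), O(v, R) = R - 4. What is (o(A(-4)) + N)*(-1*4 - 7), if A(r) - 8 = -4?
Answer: -385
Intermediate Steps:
O(v, R) = -4 + R
A(r) = 4 (A(r) = 8 - 4 = 4)
o(G) = -1 - G
N = 40 (N = (-4 - 4)*(-5) = -8*(-5) = 40)
(o(A(-4)) + N)*(-1*4 - 7) = ((-1 - 1*4) + 40)*(-1*4 - 7) = ((-1 - 4) + 40)*(-4 - 7) = (-5 + 40)*(-11) = 35*(-11) = -385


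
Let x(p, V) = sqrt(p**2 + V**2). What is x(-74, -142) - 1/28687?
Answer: -1/28687 + 2*sqrt(6410) ≈ 160.13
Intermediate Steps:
x(p, V) = sqrt(V**2 + p**2)
x(-74, -142) - 1/28687 = sqrt((-142)**2 + (-74)**2) - 1/28687 = sqrt(20164 + 5476) - 1*1/28687 = sqrt(25640) - 1/28687 = 2*sqrt(6410) - 1/28687 = -1/28687 + 2*sqrt(6410)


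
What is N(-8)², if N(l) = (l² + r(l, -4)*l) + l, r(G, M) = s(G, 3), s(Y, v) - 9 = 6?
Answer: 4096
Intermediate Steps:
s(Y, v) = 15 (s(Y, v) = 9 + 6 = 15)
r(G, M) = 15
N(l) = l² + 16*l (N(l) = (l² + 15*l) + l = l² + 16*l)
N(-8)² = (-8*(16 - 8))² = (-8*8)² = (-64)² = 4096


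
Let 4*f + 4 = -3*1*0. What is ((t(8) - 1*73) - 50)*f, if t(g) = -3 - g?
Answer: 134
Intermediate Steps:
f = -1 (f = -1 + (-3*1*0)/4 = -1 + (-3*0)/4 = -1 + (¼)*0 = -1 + 0 = -1)
((t(8) - 1*73) - 50)*f = (((-3 - 1*8) - 1*73) - 50)*(-1) = (((-3 - 8) - 73) - 50)*(-1) = ((-11 - 73) - 50)*(-1) = (-84 - 50)*(-1) = -134*(-1) = 134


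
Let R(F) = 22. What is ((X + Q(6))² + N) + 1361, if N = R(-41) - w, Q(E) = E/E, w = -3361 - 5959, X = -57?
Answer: 13839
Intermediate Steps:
w = -9320
Q(E) = 1
N = 9342 (N = 22 - 1*(-9320) = 22 + 9320 = 9342)
((X + Q(6))² + N) + 1361 = ((-57 + 1)² + 9342) + 1361 = ((-56)² + 9342) + 1361 = (3136 + 9342) + 1361 = 12478 + 1361 = 13839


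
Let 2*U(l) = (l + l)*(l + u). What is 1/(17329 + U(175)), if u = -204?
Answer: 1/12254 ≈ 8.1606e-5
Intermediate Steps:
U(l) = l*(-204 + l) (U(l) = ((l + l)*(l - 204))/2 = ((2*l)*(-204 + l))/2 = (2*l*(-204 + l))/2 = l*(-204 + l))
1/(17329 + U(175)) = 1/(17329 + 175*(-204 + 175)) = 1/(17329 + 175*(-29)) = 1/(17329 - 5075) = 1/12254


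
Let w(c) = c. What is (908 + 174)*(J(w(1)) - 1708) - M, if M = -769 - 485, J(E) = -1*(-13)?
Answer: -1832736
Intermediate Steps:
J(E) = 13
M = -1254
(908 + 174)*(J(w(1)) - 1708) - M = (908 + 174)*(13 - 1708) - 1*(-1254) = 1082*(-1695) + 1254 = -1833990 + 1254 = -1832736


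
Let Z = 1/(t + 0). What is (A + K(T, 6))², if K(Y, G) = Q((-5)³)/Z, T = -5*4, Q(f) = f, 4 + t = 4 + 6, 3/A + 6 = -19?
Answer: 351675009/625 ≈ 5.6268e+5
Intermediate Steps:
A = -3/25 (A = 3/(-6 - 19) = 3/(-25) = 3*(-1/25) = -3/25 ≈ -0.12000)
t = 6 (t = -4 + (4 + 6) = -4 + 10 = 6)
Z = ⅙ (Z = 1/(6 + 0) = 1/6 = ⅙ ≈ 0.16667)
T = -20
K(Y, G) = -750 (K(Y, G) = (-5)³/(⅙) = -125*6 = -750)
(A + K(T, 6))² = (-3/25 - 750)² = (-18753/25)² = 351675009/625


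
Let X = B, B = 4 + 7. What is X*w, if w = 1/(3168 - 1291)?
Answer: 11/1877 ≈ 0.0058604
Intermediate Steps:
B = 11
X = 11
w = 1/1877 ≈ 0.00053276
X*w = 11*(1/1877) = 11/1877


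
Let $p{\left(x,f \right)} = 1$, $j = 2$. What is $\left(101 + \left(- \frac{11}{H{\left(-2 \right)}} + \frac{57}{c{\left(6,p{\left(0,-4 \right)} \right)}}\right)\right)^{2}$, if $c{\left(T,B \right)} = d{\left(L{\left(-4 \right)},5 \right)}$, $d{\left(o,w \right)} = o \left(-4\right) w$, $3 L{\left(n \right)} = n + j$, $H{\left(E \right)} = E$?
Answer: $\frac{19633761}{1600} \approx 12271.0$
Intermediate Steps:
$L{\left(n \right)} = \frac{2}{3} + \frac{n}{3}$ ($L{\left(n \right)} = \frac{n + 2}{3} = \frac{2 + n}{3} = \frac{2}{3} + \frac{n}{3}$)
$d{\left(o,w \right)} = - 4 o w$
$c{\left(T,B \right)} = \frac{40}{3}$ ($c{\left(T,B \right)} = \left(-4\right) \left(\frac{2}{3} + \frac{1}{3} \left(-4\right)\right) 5 = \left(-4\right) \left(\frac{2}{3} - \frac{4}{3}\right) 5 = \left(-4\right) \left(- \frac{2}{3}\right) 5 = \frac{40}{3}$)
$\left(101 + \left(- \frac{11}{H{\left(-2 \right)}} + \frac{57}{c{\left(6,p{\left(0,-4 \right)} \right)}}\right)\right)^{2} = \left(101 + \left(- \frac{11}{-2} + \frac{57}{\frac{40}{3}}\right)\right)^{2} = \left(101 + \left(\left(-11\right) \left(- \frac{1}{2}\right) + 57 \cdot \frac{3}{40}\right)\right)^{2} = \left(101 + \left(\frac{11}{2} + \frac{171}{40}\right)\right)^{2} = \left(101 + \frac{391}{40}\right)^{2} = \left(\frac{4431}{40}\right)^{2} = \frac{19633761}{1600}$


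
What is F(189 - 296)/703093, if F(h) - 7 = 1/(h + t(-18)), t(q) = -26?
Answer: 930/93511369 ≈ 9.9453e-6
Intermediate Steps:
F(h) = 7 + 1/(-26 + h) (F(h) = 7 + 1/(h - 26) = 7 + 1/(-26 + h))
F(189 - 296)/703093 = ((-181 + 7*(189 - 296))/(-26 + (189 - 296)))/703093 = ((-181 + 7*(-107))/(-26 - 107))*(1/703093) = ((-181 - 749)/(-133))*(1/703093) = -1/133*(-930)*(1/703093) = (930/133)*(1/703093) = 930/93511369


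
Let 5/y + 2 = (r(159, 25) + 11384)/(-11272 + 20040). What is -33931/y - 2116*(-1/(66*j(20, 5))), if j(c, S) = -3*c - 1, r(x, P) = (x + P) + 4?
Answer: 101828330893/22062480 ≈ 4615.5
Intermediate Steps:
r(x, P) = 4 + P + x (r(x, P) = (P + x) + 4 = 4 + P + x)
j(c, S) = -1 - 3*c
y = -10960/1491 (y = 5/(-2 + ((4 + 25 + 159) + 11384)/(-11272 + 20040)) = 5/(-2 + (188 + 11384)/8768) = 5/(-2 + 11572*(1/8768)) = 5/(-2 + 2893/2192) = 5/(-1491/2192) = 5*(-2192/1491) = -10960/1491 ≈ -7.3508)
-33931/y - 2116*(-1/(66*j(20, 5))) = -33931/(-10960/1491) - 2116*(-1/(66*(-1 - 3*20))) = -33931*(-1491/10960) - 2116*(-1/(66*(-1 - 60))) = 50591121/10960 - 2116/((-61*(-66))) = 50591121/10960 - 2116/4026 = 50591121/10960 - 2116*1/4026 = 50591121/10960 - 1058/2013 = 101828330893/22062480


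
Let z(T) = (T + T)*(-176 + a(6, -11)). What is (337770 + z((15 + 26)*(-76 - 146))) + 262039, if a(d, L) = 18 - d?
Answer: 3585265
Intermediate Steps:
z(T) = -328*T (z(T) = (T + T)*(-176 + (18 - 1*6)) = (2*T)*(-176 + (18 - 6)) = (2*T)*(-176 + 12) = (2*T)*(-164) = -328*T)
(337770 + z((15 + 26)*(-76 - 146))) + 262039 = (337770 - 328*(15 + 26)*(-76 - 146)) + 262039 = (337770 - 13448*(-222)) + 262039 = (337770 - 328*(-9102)) + 262039 = (337770 + 2985456) + 262039 = 3323226 + 262039 = 3585265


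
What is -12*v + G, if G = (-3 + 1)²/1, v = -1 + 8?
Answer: -80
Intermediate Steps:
v = 7
G = 4 (G = (-2)²*1 = 4*1 = 4)
-12*v + G = -12*7 + 4 = -84 + 4 = -80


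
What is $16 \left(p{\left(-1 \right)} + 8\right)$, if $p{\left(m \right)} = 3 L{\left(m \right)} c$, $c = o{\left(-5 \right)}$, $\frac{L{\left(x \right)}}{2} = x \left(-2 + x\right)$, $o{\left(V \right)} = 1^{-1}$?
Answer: $416$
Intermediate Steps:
$o{\left(V \right)} = 1$
$L{\left(x \right)} = 2 x \left(-2 + x\right)$
$c = 1$
$p{\left(m \right)} = 6 m \left(-2 + m\right)$ ($p{\left(m \right)} = 3 \cdot 2 m \left(-2 + m\right) 1 = 6 m \left(-2 + m\right) 1 = 6 m \left(-2 + m\right)$)
$16 \left(p{\left(-1 \right)} + 8\right) = 16 \left(6 \left(-1\right) \left(-2 - 1\right) + 8\right) = 16 \left(6 \left(-1\right) \left(-3\right) + 8\right) = 16 \left(18 + 8\right) = 16 \cdot 26 = 416$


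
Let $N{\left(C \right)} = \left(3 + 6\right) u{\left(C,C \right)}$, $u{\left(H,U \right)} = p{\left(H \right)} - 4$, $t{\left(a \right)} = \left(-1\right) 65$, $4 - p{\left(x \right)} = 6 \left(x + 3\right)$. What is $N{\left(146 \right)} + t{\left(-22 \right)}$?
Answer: $-8111$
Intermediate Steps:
$p{\left(x \right)} = -14 - 6 x$ ($p{\left(x \right)} = 4 - 6 \left(x + 3\right) = 4 - 6 \left(3 + x\right) = 4 - \left(18 + 6 x\right) = -14 - 6 x$)
$t{\left(a \right)} = -65$
$u{\left(H,U \right)} = -18 - 6 H$ ($u{\left(H,U \right)} = \left(-14 - 6 H\right) - 4 = -18 - 6 H$)
$N{\left(C \right)} = -162 - 54 C$ ($N{\left(C \right)} = \left(3 + 6\right) \left(-18 - 6 C\right) = 9 \left(-18 - 6 C\right) = -162 - 54 C$)
$N{\left(146 \right)} + t{\left(-22 \right)} = \left(-162 - 7884\right) - 65 = -8046 - 65 = -8111$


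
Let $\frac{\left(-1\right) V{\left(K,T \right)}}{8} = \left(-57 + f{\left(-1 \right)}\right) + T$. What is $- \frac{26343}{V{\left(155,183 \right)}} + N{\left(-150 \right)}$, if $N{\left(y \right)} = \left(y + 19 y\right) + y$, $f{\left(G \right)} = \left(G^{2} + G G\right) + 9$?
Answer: $- \frac{3426057}{1096} \approx -3126.0$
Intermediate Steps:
$f{\left(G \right)} = 9 + 2 G^{2}$ ($f{\left(G \right)} = \left(G^{2} + G^{2}\right) + 9 = 2 G^{2} + 9 = 9 + 2 G^{2}$)
$V{\left(K,T \right)} = 368 - 8 T$ ($V{\left(K,T \right)} = - 8 \left(\left(-57 + \left(9 + 2 \left(-1\right)^{2}\right)\right) + T\right) = - 8 \left(\left(-57 + \left(9 + 2 \cdot 1\right)\right) + T\right) = - 8 \left(\left(-57 + \left(9 + 2\right)\right) + T\right) = - 8 \left(\left(-57 + 11\right) + T\right) = - 8 \left(-46 + T\right) = 368 - 8 T$)
$N{\left(y \right)} = 21 y$ ($N{\left(y \right)} = 20 y + y = 21 y$)
$- \frac{26343}{V{\left(155,183 \right)}} + N{\left(-150 \right)} = - \frac{26343}{368 - 1464} + 21 \left(-150\right) = - \frac{26343}{368 - 1464} - 3150 = - \frac{26343}{-1096} - 3150 = \left(-26343\right) \left(- \frac{1}{1096}\right) - 3150 = \frac{26343}{1096} - 3150 = - \frac{3426057}{1096}$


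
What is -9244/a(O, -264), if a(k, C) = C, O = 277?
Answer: 2311/66 ≈ 35.015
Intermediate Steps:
-9244/a(O, -264) = -9244/(-264) = -9244*(-1/264) = 2311/66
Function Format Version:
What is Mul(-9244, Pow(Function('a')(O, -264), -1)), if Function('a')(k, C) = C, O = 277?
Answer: Rational(2311, 66) ≈ 35.015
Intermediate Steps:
Mul(-9244, Pow(Function('a')(O, -264), -1)) = Mul(-9244, Pow(-264, -1)) = Mul(-9244, Rational(-1, 264)) = Rational(2311, 66)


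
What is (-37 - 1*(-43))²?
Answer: 36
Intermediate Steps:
(-37 - 1*(-43))² = (-37 + 43)² = 6² = 36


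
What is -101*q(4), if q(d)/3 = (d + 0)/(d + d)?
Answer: -303/2 ≈ -151.50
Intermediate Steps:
q(d) = 3/2 (q(d) = 3*((d + 0)/(d + d)) = 3*(d/((2*d))) = 3*(d*(1/(2*d))) = 3*(½) = 3/2)
-101*q(4) = -101*3/2 = -303/2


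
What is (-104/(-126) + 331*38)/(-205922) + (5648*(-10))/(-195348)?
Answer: 24079718713/105594433497 ≈ 0.22804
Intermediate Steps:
(-104/(-126) + 331*38)/(-205922) + (5648*(-10))/(-195348) = (-104*(-1/126) + 12578)*(-1/205922) - 56480*(-1/195348) = (52/63 + 12578)*(-1/205922) + 14120/48837 = (792466/63)*(-1/205922) + 14120/48837 = -396233/6486543 + 14120/48837 = 24079718713/105594433497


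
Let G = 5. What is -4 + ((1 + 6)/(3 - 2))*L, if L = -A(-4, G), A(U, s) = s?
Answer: -39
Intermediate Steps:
L = -5 (L = -1*5 = -5)
-4 + ((1 + 6)/(3 - 2))*L = -4 + ((1 + 6)/(3 - 2))*(-5) = -4 + (7/1)*(-5) = -4 + (7*1)*(-5) = -4 + 7*(-5) = -4 - 35 = -39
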